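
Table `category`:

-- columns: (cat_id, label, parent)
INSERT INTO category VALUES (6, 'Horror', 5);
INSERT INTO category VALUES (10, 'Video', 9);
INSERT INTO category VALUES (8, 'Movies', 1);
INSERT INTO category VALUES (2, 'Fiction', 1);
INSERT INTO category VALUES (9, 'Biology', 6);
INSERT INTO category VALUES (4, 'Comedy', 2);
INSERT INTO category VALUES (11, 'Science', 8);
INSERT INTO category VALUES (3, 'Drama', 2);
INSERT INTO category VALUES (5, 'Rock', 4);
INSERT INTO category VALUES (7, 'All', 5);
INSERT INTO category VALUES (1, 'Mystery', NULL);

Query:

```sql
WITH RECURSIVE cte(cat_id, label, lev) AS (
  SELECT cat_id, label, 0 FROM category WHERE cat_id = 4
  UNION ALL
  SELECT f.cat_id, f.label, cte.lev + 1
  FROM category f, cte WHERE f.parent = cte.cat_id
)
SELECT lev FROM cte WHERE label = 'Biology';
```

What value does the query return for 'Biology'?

Base: cat_id=4 (Comedy) at lev 0.
Iteration 1: rows with parent in {4} -> Rock (id 5, lev 1).
Iteration 2: rows with parent in {5} -> Horror (id 6, lev 2), All (id 7, lev 2).
Iteration 3: rows with parent in {6,7} -> Biology (id 9, lev 3).
Iteration 4: rows with parent in {9} -> Video (id 10, lev 4).
Iteration 5: no rows with parent in {10}; recursion stops.

3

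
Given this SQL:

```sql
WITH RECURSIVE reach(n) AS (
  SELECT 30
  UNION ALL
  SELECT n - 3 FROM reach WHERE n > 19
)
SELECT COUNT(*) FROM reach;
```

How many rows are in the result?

Base: n=30.
Iteration 1: 30 > 19 holds -> n = 30 - 3 = 27.
Iteration 2: 27 > 19 holds -> n = 27 - 3 = 24.
Iteration 3: 24 > 19 holds -> n = 24 - 3 = 21.
Iteration 4: 21 > 19 holds -> n = 21 - 3 = 18.
Iteration 5: 18 > 19 fails; recursion stops.
Total rows emitted: 5.

5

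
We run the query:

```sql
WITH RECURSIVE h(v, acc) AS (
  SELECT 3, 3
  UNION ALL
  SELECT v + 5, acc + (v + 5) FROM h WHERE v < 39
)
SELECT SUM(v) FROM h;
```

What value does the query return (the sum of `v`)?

207

Base: v=3, acc=3.
Iteration 1: 3 < 39 holds -> v = 3 + 5 = 8, acc = 3 + 8 = 11.
Iteration 2: 8 < 39 holds -> v = 8 + 5 = 13, acc = 11 + 13 = 24.
Iteration 3: 13 < 39 holds -> v = 13 + 5 = 18, acc = 24 + 18 = 42.
Iteration 4: 18 < 39 holds -> v = 18 + 5 = 23, acc = 42 + 23 = 65.
Iteration 5: 23 < 39 holds -> v = 23 + 5 = 28, acc = 65 + 28 = 93.
Iteration 6: 28 < 39 holds -> v = 28 + 5 = 33, acc = 93 + 33 = 126.
Iteration 7: 33 < 39 holds -> v = 33 + 5 = 38, acc = 126 + 38 = 164.
Iteration 8: 38 < 39 holds -> v = 38 + 5 = 43, acc = 164 + 43 = 207.
Iteration 9: 43 < 39 fails; recursion stops.
SUM(v) = 3 + 8 + 13 + 18 + 23 + 28 + 33 + 38 + 43 = 207.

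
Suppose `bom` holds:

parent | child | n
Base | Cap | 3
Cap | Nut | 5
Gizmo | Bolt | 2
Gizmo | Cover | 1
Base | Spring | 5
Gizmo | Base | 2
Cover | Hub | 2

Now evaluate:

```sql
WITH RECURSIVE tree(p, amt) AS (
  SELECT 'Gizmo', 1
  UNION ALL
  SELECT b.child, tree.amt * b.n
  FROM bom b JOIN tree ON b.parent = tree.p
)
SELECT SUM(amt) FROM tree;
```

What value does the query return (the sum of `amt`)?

54

Base: (Gizmo, amt=1).
Iteration 1: components of {Gizmo} -> Base = 1*2 = 2, Bolt = 1*2 = 2, Cover = 1*1 = 1.
Iteration 2: components of {Base,Bolt,Cover} -> Cap = 2*3 = 6, Hub = 1*2 = 2, Spring = 2*5 = 10.
Iteration 3: components of {Cap,Hub,Spring} -> Nut = 6*5 = 30.
Iteration 4: no further components; recursion stops.
SUM(amt) = 1 + 1 + 2 + 2 + 2 + 6 + 10 + 30 = 54.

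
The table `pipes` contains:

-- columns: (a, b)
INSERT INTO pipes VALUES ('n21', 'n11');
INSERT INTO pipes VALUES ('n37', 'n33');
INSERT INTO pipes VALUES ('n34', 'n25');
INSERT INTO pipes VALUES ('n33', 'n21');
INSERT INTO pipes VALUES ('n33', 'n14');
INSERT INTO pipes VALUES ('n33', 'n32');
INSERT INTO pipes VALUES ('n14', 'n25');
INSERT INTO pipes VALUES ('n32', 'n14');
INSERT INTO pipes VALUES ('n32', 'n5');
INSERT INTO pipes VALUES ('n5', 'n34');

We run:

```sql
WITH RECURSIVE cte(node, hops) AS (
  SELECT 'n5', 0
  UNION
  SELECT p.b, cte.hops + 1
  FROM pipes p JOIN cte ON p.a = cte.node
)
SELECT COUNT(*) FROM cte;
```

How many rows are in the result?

Base: (n5, hops=0).
Iteration 1: edges from {n5} -> (n34, hops=1).
Iteration 2: edges from {n34} -> (n25, hops=2).
Iteration 3: no outgoing edges from {n25}; recursion stops.
Total rows emitted: 3.

3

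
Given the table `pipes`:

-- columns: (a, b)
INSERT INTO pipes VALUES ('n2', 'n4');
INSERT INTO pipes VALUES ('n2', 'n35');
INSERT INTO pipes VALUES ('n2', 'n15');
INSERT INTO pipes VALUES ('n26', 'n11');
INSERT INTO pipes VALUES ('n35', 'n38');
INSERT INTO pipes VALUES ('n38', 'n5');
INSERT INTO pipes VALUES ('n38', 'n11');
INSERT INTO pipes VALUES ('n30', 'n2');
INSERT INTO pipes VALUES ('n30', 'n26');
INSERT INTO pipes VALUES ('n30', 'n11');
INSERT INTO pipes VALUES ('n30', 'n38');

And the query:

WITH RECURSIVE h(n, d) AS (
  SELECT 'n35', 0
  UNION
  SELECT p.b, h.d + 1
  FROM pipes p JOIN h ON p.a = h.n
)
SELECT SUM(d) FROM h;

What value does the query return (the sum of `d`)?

5

Base: (n35, d=0).
Iteration 1: edges from {n35} -> (n38, d=1).
Iteration 2: edges from {n38} -> (n11, d=2), (n5, d=2).
Iteration 3: no outgoing edges from {n11,n5}; recursion stops.
SUM(d) = 0 + 1 + 2 + 2 = 5.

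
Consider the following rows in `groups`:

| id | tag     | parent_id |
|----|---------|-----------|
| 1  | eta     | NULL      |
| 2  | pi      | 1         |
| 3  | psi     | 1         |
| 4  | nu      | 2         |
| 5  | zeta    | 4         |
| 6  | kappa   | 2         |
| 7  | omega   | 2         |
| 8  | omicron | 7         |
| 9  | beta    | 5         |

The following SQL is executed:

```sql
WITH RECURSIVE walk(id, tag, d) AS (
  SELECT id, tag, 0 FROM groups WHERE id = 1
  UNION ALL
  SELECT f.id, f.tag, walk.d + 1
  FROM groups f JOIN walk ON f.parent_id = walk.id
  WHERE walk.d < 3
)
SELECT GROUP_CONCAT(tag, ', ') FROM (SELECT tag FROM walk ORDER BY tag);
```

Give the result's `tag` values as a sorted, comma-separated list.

eta, kappa, nu, omega, omicron, pi, psi, zeta

Base: id=1 (eta) at d 0.
Iteration 1: rows with parent_id in {1} -> pi (id 2, d 1), psi (id 3, d 1).
Iteration 2: rows with parent_id in {2,3} -> nu (id 4, d 2), kappa (id 6, d 2), omega (id 7, d 2).
Iteration 3: rows with parent_id in {4,6,7} -> zeta (id 5, d 3), omicron (id 8, d 3).
Iteration 4: d < 3 fails for all current rows; recursion stops.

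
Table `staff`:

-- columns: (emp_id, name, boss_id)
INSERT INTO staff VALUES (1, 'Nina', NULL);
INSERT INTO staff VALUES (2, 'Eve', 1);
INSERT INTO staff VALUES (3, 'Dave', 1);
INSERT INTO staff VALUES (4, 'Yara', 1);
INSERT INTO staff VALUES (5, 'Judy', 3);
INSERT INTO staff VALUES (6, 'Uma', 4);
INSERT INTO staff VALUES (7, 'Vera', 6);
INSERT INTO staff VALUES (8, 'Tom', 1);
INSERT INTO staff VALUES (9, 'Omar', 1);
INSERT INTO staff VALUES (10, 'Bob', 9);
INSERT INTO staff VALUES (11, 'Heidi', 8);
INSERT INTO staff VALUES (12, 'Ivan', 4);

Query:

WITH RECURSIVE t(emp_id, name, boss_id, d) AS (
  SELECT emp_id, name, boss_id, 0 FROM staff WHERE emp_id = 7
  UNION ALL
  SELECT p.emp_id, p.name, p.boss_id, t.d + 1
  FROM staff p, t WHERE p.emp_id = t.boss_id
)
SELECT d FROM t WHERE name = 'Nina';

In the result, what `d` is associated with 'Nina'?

Base: emp_id=7 (Vera), boss_id=6, d 0.
Iteration 1: join on emp_id=6 -> Uma (id 6, boss_id=4, d 1).
Iteration 2: join on emp_id=4 -> Yara (id 4, boss_id=1, d 2).
Iteration 3: join on emp_id=1 -> Nina (id 1, boss_id=NULL, d 3).
Iteration 4: boss_id is NULL; no match; recursion stops.

3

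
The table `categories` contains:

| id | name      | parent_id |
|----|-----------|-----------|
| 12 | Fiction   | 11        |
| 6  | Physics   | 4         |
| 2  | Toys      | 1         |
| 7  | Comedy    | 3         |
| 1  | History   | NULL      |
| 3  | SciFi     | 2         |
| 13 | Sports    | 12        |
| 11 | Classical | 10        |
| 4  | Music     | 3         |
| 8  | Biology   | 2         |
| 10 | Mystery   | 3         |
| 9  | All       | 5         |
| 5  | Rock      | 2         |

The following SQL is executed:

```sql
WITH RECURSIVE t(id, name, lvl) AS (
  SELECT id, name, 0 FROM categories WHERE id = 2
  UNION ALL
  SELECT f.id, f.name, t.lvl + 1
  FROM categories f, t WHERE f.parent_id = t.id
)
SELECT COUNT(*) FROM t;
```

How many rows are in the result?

Base: id=2 (Toys) at lvl 0.
Iteration 1: rows with parent_id in {2} -> SciFi (id 3, lvl 1), Rock (id 5, lvl 1), Biology (id 8, lvl 1).
Iteration 2: rows with parent_id in {3,5,8} -> Music (id 4, lvl 2), Comedy (id 7, lvl 2), All (id 9, lvl 2), Mystery (id 10, lvl 2).
Iteration 3: rows with parent_id in {4,7,9,10} -> Physics (id 6, lvl 3), Classical (id 11, lvl 3).
Iteration 4: rows with parent_id in {6,11} -> Fiction (id 12, lvl 4).
Iteration 5: rows with parent_id in {12} -> Sports (id 13, lvl 5).
Iteration 6: no rows with parent_id in {13}; recursion stops.
Total rows emitted: 12.

12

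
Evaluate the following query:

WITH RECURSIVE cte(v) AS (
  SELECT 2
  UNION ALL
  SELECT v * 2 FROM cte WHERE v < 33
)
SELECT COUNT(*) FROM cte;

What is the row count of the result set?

6

Base: v=2.
Iteration 1: 2 < 33 holds -> v = 2 * 2 = 4.
Iteration 2: 4 < 33 holds -> v = 4 * 2 = 8.
Iteration 3: 8 < 33 holds -> v = 8 * 2 = 16.
Iteration 4: 16 < 33 holds -> v = 16 * 2 = 32.
Iteration 5: 32 < 33 holds -> v = 32 * 2 = 64.
Iteration 6: 64 < 33 fails; recursion stops.
Total rows emitted: 6.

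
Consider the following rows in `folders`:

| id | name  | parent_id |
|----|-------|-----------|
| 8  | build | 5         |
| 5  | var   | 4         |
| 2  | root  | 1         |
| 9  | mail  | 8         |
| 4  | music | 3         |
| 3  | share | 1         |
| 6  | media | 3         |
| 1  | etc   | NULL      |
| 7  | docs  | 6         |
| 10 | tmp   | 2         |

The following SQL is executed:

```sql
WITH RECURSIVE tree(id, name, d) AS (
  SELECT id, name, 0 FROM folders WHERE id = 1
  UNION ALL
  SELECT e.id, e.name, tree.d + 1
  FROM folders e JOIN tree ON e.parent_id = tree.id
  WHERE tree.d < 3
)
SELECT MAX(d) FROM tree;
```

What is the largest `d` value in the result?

3

Base: id=1 (etc) at d 0.
Iteration 1: rows with parent_id in {1} -> root (id 2, d 1), share (id 3, d 1).
Iteration 2: rows with parent_id in {2,3} -> music (id 4, d 2), media (id 6, d 2), tmp (id 10, d 2).
Iteration 3: rows with parent_id in {4,6,10} -> var (id 5, d 3), docs (id 7, d 3).
Iteration 4: d < 3 fails for all current rows; recursion stops.
d values: 0, 1, 1, 2, 2, 2, 3, 3; the maximum is 3.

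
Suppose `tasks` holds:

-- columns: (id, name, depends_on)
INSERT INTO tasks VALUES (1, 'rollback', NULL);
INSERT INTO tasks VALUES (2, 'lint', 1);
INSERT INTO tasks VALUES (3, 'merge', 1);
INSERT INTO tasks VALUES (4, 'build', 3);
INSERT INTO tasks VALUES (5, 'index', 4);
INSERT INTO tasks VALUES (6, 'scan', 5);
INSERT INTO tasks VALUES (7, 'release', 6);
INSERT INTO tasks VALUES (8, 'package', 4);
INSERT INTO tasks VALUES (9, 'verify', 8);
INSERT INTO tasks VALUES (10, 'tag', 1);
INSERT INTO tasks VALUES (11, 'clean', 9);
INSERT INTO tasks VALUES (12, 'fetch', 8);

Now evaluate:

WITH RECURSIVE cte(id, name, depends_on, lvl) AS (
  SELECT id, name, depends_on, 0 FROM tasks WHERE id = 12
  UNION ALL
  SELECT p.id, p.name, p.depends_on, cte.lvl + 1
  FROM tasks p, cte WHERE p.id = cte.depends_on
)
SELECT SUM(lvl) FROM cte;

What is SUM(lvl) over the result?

10

Base: id=12 (fetch), depends_on=8, lvl 0.
Iteration 1: join on id=8 -> package (id 8, depends_on=4, lvl 1).
Iteration 2: join on id=4 -> build (id 4, depends_on=3, lvl 2).
Iteration 3: join on id=3 -> merge (id 3, depends_on=1, lvl 3).
Iteration 4: join on id=1 -> rollback (id 1, depends_on=NULL, lvl 4).
Iteration 5: depends_on is NULL; no match; recursion stops.
SUM(lvl) = 0 + 1 + 2 + 3 + 4 = 10.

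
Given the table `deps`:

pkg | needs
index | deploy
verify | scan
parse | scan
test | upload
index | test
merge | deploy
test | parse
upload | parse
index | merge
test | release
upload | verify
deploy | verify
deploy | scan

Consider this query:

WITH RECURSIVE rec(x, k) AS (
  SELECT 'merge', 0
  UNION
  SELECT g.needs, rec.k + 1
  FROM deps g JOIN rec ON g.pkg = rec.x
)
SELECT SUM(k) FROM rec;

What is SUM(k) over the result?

Base: (merge, k=0).
Iteration 1: edges from {merge} -> (deploy, k=1).
Iteration 2: edges from {deploy} -> (scan, k=2), (verify, k=2).
Iteration 3: edges from {scan,verify} -> (scan, k=3).
Iteration 4: no outgoing edges from {scan}; recursion stops.
SUM(k) = 0 + 1 + 2 + 2 + 3 = 8.

8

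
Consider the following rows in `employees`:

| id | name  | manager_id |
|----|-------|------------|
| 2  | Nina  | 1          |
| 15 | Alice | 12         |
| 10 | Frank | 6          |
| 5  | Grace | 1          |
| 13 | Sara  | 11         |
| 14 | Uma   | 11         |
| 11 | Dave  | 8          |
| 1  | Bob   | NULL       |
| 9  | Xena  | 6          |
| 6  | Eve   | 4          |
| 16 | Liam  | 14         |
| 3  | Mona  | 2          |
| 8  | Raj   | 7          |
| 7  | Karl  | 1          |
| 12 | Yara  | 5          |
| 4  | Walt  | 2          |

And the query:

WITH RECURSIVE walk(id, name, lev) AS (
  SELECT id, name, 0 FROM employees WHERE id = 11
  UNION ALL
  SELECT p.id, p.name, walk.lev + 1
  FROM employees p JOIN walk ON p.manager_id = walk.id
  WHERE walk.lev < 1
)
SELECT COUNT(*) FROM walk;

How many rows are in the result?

Base: id=11 (Dave) at lev 0.
Iteration 1: rows with manager_id in {11} -> Sara (id 13, lev 1), Uma (id 14, lev 1).
Iteration 2: lev < 1 fails for all current rows; recursion stops.
Total rows emitted: 3.

3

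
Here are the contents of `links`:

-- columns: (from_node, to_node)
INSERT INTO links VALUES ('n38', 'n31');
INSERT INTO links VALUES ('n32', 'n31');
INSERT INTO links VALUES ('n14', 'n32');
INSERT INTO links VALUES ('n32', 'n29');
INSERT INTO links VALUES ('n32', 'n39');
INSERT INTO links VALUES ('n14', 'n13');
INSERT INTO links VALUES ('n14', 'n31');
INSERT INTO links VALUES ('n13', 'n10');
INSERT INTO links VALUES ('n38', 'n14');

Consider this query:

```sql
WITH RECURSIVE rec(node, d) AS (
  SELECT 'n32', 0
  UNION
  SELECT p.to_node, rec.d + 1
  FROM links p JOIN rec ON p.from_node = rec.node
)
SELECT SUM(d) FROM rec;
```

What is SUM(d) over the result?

3

Base: (n32, d=0).
Iteration 1: edges from {n32} -> (n29, d=1), (n31, d=1), (n39, d=1).
Iteration 2: no outgoing edges from {n29,n31,n39}; recursion stops.
SUM(d) = 0 + 1 + 1 + 1 = 3.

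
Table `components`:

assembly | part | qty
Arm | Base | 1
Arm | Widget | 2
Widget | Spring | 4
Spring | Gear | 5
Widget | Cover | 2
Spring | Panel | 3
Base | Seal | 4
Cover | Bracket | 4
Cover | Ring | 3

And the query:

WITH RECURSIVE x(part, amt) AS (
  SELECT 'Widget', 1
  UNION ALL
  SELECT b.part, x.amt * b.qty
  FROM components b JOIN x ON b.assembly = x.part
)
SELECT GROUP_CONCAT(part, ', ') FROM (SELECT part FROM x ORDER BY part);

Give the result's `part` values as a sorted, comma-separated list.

Bracket, Cover, Gear, Panel, Ring, Spring, Widget

Base: (Widget, amt=1).
Iteration 1: components of {Widget} -> Cover = 1*2 = 2, Spring = 1*4 = 4.
Iteration 2: components of {Cover,Spring} -> Bracket = 2*4 = 8, Gear = 4*5 = 20, Panel = 4*3 = 12, Ring = 2*3 = 6.
Iteration 3: no further components; recursion stops.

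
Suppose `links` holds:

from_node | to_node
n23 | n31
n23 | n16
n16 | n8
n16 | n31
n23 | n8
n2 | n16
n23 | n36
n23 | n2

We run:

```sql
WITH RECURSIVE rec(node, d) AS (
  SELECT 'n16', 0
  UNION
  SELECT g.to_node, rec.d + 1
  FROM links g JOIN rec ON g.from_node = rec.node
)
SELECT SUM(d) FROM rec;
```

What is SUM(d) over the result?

Base: (n16, d=0).
Iteration 1: edges from {n16} -> (n31, d=1), (n8, d=1).
Iteration 2: no outgoing edges from {n31,n8}; recursion stops.
SUM(d) = 0 + 1 + 1 = 2.

2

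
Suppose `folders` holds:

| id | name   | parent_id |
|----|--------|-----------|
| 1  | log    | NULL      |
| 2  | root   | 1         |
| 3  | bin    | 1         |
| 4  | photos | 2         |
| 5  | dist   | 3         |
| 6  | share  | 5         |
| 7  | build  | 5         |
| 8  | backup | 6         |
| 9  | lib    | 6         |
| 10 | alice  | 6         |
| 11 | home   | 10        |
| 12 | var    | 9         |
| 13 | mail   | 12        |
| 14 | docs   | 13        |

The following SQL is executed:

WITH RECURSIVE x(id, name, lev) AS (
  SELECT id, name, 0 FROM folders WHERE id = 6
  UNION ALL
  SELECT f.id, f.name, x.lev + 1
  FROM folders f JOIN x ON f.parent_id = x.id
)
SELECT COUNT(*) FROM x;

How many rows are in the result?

8

Base: id=6 (share) at lev 0.
Iteration 1: rows with parent_id in {6} -> backup (id 8, lev 1), lib (id 9, lev 1), alice (id 10, lev 1).
Iteration 2: rows with parent_id in {8,9,10} -> home (id 11, lev 2), var (id 12, lev 2).
Iteration 3: rows with parent_id in {11,12} -> mail (id 13, lev 3).
Iteration 4: rows with parent_id in {13} -> docs (id 14, lev 4).
Iteration 5: no rows with parent_id in {14}; recursion stops.
Total rows emitted: 8.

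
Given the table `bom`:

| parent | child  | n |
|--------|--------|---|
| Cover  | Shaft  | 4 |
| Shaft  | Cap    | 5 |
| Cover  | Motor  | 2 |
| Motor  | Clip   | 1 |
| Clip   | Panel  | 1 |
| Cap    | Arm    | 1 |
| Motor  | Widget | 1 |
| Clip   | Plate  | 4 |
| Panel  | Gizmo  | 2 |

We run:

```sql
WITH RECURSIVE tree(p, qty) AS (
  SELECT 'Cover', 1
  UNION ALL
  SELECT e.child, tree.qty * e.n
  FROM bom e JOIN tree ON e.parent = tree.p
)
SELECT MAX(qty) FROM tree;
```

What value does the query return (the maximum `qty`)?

20

Base: (Cover, qty=1).
Iteration 1: components of {Cover} -> Motor = 1*2 = 2, Shaft = 1*4 = 4.
Iteration 2: components of {Motor,Shaft} -> Cap = 4*5 = 20, Clip = 2*1 = 2, Widget = 2*1 = 2.
Iteration 3: components of {Cap,Clip,Widget} -> Arm = 20*1 = 20, Panel = 2*1 = 2, Plate = 2*4 = 8.
Iteration 4: components of {Arm,Panel,Plate} -> Gizmo = 2*2 = 4.
Iteration 5: no further components; recursion stops.
qty values: 1, 4, 2, 20, 2, 2, 20, 2, 8, 4; the maximum is 20.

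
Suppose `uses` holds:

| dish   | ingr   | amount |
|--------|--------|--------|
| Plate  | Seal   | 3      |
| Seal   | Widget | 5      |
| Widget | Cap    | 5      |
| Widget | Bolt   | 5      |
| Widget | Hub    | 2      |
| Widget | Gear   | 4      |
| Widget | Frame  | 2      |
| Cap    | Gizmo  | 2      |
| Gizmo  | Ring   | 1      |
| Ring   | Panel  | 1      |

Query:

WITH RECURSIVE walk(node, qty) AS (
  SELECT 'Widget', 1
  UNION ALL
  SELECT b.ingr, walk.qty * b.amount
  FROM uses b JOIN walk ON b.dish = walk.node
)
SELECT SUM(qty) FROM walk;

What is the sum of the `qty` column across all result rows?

Base: (Widget, qty=1).
Iteration 1: components of {Widget} -> Bolt = 1*5 = 5, Cap = 1*5 = 5, Frame = 1*2 = 2, Gear = 1*4 = 4, Hub = 1*2 = 2.
Iteration 2: components of {Bolt,Cap,Frame,Gear,Hub} -> Gizmo = 5*2 = 10.
Iteration 3: components of {Gizmo} -> Ring = 10*1 = 10.
Iteration 4: components of {Ring} -> Panel = 10*1 = 10.
Iteration 5: no further components; recursion stops.
SUM(qty) = 1 + 5 + 5 + 2 + 4 + 2 + 10 + 10 + 10 = 49.

49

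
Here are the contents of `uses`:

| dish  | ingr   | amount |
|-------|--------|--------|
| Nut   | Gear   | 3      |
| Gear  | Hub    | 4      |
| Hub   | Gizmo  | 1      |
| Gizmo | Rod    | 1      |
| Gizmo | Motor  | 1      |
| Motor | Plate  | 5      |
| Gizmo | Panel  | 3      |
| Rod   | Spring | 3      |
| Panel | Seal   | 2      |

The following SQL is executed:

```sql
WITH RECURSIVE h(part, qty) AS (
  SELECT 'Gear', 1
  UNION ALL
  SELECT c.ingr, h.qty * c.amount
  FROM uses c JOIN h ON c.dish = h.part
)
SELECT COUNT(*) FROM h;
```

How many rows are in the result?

9

Base: (Gear, qty=1).
Iteration 1: components of {Gear} -> Hub = 1*4 = 4.
Iteration 2: components of {Hub} -> Gizmo = 4*1 = 4.
Iteration 3: components of {Gizmo} -> Motor = 4*1 = 4, Panel = 4*3 = 12, Rod = 4*1 = 4.
Iteration 4: components of {Motor,Panel,Rod} -> Plate = 4*5 = 20, Seal = 12*2 = 24, Spring = 4*3 = 12.
Iteration 5: no further components; recursion stops.
Total rows emitted: 9.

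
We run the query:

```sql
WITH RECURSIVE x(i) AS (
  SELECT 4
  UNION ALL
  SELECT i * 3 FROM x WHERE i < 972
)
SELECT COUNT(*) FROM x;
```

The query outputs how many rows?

6

Base: i=4.
Iteration 1: 4 < 972 holds -> i = 4 * 3 = 12.
Iteration 2: 12 < 972 holds -> i = 12 * 3 = 36.
Iteration 3: 36 < 972 holds -> i = 36 * 3 = 108.
Iteration 4: 108 < 972 holds -> i = 108 * 3 = 324.
Iteration 5: 324 < 972 holds -> i = 324 * 3 = 972.
Iteration 6: 972 < 972 fails; recursion stops.
Total rows emitted: 6.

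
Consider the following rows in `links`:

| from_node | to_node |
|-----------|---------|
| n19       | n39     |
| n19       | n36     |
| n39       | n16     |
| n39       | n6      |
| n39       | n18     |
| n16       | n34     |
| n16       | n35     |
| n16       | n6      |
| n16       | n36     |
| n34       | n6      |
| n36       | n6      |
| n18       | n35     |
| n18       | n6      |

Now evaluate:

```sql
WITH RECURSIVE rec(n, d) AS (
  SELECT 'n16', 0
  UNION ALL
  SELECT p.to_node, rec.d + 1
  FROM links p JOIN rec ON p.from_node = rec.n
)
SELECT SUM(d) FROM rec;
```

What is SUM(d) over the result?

Base: (n16, d=0).
Iteration 1: edges from {n16} -> (n34, d=1), (n35, d=1), (n36, d=1), (n6, d=1).
Iteration 2: edges from {n34,n35,n36,n6} -> (n6, d=2) x2. [UNION ALL keeps all 2 new rows, including repeats]
Iteration 3: no outgoing edges from {n6}; recursion stops.
SUM(d) = 0 + 1 + 1 + 1 + 1 + 2 + 2 = 8.

8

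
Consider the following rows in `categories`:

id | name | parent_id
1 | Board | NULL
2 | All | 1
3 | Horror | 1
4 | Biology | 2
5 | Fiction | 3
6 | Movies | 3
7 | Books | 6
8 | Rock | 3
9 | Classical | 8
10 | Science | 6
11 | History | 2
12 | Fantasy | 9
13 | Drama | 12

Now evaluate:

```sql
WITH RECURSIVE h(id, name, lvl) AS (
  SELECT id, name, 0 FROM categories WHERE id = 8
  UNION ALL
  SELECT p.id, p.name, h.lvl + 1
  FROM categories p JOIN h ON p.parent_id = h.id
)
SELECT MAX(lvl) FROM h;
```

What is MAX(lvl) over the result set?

3

Base: id=8 (Rock) at lvl 0.
Iteration 1: rows with parent_id in {8} -> Classical (id 9, lvl 1).
Iteration 2: rows with parent_id in {9} -> Fantasy (id 12, lvl 2).
Iteration 3: rows with parent_id in {12} -> Drama (id 13, lvl 3).
Iteration 4: no rows with parent_id in {13}; recursion stops.
lvl values: 0, 1, 2, 3; the maximum is 3.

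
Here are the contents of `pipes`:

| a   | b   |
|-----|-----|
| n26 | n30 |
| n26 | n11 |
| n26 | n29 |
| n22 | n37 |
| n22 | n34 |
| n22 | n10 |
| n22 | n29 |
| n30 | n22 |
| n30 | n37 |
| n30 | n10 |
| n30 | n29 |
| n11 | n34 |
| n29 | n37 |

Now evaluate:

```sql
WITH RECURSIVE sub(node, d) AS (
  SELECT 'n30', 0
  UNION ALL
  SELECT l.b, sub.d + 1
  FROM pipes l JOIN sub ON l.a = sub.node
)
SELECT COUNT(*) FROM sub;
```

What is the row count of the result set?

Base: (n30, d=0).
Iteration 1: edges from {n30} -> (n10, d=1), (n22, d=1), (n29, d=1), (n37, d=1).
Iteration 2: edges from {n10,n22,n29,n37} -> (n10, d=2), (n29, d=2), (n34, d=2), (n37, d=2) x2. [UNION ALL keeps all 5 new rows, including repeats]
Iteration 3: edges from {n10,n29,n34,n37} -> (n37, d=3).
Iteration 4: no outgoing edges from {n37}; recursion stops.
Total rows emitted: 11.

11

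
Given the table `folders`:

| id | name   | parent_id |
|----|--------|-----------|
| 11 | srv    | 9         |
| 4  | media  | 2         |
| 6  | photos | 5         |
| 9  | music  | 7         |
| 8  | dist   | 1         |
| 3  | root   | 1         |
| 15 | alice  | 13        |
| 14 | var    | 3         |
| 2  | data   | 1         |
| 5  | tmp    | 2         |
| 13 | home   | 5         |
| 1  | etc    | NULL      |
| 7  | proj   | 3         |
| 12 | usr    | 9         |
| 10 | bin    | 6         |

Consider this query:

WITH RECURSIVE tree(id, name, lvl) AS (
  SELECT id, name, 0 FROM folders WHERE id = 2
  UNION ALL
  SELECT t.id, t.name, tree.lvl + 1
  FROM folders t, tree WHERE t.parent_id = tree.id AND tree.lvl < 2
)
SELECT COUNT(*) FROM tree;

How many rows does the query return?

Base: id=2 (data) at lvl 0.
Iteration 1: rows with parent_id in {2} -> media (id 4, lvl 1), tmp (id 5, lvl 1).
Iteration 2: rows with parent_id in {4,5} -> photos (id 6, lvl 2), home (id 13, lvl 2).
Iteration 3: lvl < 2 fails for all current rows; recursion stops.
Total rows emitted: 5.

5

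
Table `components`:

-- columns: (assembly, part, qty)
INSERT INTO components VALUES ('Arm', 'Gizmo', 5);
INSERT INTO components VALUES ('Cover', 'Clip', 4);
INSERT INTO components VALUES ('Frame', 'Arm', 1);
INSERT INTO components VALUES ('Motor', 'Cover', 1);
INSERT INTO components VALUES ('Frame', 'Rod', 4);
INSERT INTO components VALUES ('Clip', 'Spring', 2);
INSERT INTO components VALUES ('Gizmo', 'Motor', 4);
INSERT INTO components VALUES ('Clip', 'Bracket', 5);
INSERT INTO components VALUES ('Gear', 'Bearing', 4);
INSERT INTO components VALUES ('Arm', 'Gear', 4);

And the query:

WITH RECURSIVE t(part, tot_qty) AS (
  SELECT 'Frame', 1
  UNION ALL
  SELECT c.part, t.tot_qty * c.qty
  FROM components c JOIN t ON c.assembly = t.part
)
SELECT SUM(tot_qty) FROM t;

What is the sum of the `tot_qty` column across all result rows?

711

Base: (Frame, tot_qty=1).
Iteration 1: components of {Frame} -> Arm = 1*1 = 1, Rod = 1*4 = 4.
Iteration 2: components of {Arm,Rod} -> Gear = 1*4 = 4, Gizmo = 1*5 = 5.
Iteration 3: components of {Gear,Gizmo} -> Bearing = 4*4 = 16, Motor = 5*4 = 20.
Iteration 4: components of {Bearing,Motor} -> Cover = 20*1 = 20.
Iteration 5: components of {Cover} -> Clip = 20*4 = 80.
Iteration 6: components of {Clip} -> Bracket = 80*5 = 400, Spring = 80*2 = 160.
Iteration 7: no further components; recursion stops.
SUM(tot_qty) = 1 + 1 + 4 + 4 + 5 + 16 + 20 + 20 + 80 + 400 + 160 = 711.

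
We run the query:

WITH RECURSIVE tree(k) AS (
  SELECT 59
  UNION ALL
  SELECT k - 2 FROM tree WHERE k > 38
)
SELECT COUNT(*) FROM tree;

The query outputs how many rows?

Base: k=59.
Iteration 1: 59 > 38 holds -> k = 59 - 2 = 57.
Iteration 2: 57 > 38 holds -> k = 57 - 2 = 55.
Iteration 3: 55 > 38 holds -> k = 55 - 2 = 53.
Iteration 4: 53 > 38 holds -> k = 53 - 2 = 51.
Iteration 5: 51 > 38 holds -> k = 51 - 2 = 49.
Iteration 6: 49 > 38 holds -> k = 49 - 2 = 47.
Iteration 7: 47 > 38 holds -> k = 47 - 2 = 45.
Iteration 8: 45 > 38 holds -> k = 45 - 2 = 43.
Iteration 9: 43 > 38 holds -> k = 43 - 2 = 41.
Iteration 10: 41 > 38 holds -> k = 41 - 2 = 39.
Iteration 11: 39 > 38 holds -> k = 39 - 2 = 37.
Iteration 12: 37 > 38 fails; recursion stops.
Total rows emitted: 12.

12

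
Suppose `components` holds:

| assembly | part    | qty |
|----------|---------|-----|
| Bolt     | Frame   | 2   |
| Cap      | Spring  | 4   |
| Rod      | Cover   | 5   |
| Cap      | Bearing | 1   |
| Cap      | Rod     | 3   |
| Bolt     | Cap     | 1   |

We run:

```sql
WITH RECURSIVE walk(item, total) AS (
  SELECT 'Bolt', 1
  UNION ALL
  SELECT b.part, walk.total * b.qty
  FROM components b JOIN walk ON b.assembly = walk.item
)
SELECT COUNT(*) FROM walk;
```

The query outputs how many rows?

Base: (Bolt, total=1).
Iteration 1: components of {Bolt} -> Cap = 1*1 = 1, Frame = 1*2 = 2.
Iteration 2: components of {Cap,Frame} -> Bearing = 1*1 = 1, Rod = 1*3 = 3, Spring = 1*4 = 4.
Iteration 3: components of {Bearing,Rod,Spring} -> Cover = 3*5 = 15.
Iteration 4: no further components; recursion stops.
Total rows emitted: 7.

7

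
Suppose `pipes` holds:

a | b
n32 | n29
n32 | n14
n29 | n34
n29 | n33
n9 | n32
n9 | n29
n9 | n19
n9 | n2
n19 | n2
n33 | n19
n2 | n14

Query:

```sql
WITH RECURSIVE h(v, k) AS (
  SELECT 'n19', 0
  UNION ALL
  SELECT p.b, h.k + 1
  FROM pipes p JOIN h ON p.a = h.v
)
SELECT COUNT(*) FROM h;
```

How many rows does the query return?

Base: (n19, k=0).
Iteration 1: edges from {n19} -> (n2, k=1).
Iteration 2: edges from {n2} -> (n14, k=2).
Iteration 3: no outgoing edges from {n14}; recursion stops.
Total rows emitted: 3.

3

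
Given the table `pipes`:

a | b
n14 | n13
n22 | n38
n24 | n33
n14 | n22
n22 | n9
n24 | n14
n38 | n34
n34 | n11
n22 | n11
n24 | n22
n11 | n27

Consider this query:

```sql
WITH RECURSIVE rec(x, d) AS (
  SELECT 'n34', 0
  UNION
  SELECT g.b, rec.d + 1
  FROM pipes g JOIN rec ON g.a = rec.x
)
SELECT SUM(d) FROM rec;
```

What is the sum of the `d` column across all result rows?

Base: (n34, d=0).
Iteration 1: edges from {n34} -> (n11, d=1).
Iteration 2: edges from {n11} -> (n27, d=2).
Iteration 3: no outgoing edges from {n27}; recursion stops.
SUM(d) = 0 + 1 + 2 = 3.

3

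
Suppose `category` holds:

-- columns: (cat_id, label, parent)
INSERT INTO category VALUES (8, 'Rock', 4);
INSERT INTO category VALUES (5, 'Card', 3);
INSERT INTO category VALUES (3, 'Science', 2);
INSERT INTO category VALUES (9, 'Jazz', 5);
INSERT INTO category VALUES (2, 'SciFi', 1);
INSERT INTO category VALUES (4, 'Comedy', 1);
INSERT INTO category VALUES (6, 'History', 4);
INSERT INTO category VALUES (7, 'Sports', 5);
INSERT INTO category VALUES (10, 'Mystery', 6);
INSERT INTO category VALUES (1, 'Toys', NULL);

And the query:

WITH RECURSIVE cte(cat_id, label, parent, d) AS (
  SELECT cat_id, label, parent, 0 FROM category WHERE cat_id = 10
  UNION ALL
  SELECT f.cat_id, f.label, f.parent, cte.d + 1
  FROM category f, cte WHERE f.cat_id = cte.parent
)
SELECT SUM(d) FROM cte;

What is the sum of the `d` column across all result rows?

Base: cat_id=10 (Mystery), parent=6, d 0.
Iteration 1: join on cat_id=6 -> History (id 6, parent=4, d 1).
Iteration 2: join on cat_id=4 -> Comedy (id 4, parent=1, d 2).
Iteration 3: join on cat_id=1 -> Toys (id 1, parent=NULL, d 3).
Iteration 4: parent is NULL; no match; recursion stops.
SUM(d) = 0 + 1 + 2 + 3 = 6.

6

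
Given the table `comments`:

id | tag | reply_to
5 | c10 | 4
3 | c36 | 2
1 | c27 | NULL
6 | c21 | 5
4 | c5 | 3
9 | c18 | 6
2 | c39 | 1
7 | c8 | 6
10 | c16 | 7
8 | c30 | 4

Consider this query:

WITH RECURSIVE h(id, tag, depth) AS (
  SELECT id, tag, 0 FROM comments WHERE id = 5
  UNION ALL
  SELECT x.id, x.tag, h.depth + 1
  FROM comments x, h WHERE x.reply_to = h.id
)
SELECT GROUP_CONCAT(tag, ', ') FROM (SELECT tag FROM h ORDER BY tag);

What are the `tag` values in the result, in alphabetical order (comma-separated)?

c10, c16, c18, c21, c8

Base: id=5 (c10) at depth 0.
Iteration 1: rows with reply_to in {5} -> c21 (id 6, depth 1).
Iteration 2: rows with reply_to in {6} -> c8 (id 7, depth 2), c18 (id 9, depth 2).
Iteration 3: rows with reply_to in {7,9} -> c16 (id 10, depth 3).
Iteration 4: no rows with reply_to in {10}; recursion stops.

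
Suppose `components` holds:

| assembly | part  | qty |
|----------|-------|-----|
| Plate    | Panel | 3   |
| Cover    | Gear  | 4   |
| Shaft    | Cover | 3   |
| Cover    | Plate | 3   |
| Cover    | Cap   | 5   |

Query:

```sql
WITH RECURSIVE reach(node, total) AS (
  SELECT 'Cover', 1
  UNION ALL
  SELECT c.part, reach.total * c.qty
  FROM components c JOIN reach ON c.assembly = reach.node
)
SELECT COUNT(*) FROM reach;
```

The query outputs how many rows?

5

Base: (Cover, total=1).
Iteration 1: components of {Cover} -> Cap = 1*5 = 5, Gear = 1*4 = 4, Plate = 1*3 = 3.
Iteration 2: components of {Cap,Gear,Plate} -> Panel = 3*3 = 9.
Iteration 3: no further components; recursion stops.
Total rows emitted: 5.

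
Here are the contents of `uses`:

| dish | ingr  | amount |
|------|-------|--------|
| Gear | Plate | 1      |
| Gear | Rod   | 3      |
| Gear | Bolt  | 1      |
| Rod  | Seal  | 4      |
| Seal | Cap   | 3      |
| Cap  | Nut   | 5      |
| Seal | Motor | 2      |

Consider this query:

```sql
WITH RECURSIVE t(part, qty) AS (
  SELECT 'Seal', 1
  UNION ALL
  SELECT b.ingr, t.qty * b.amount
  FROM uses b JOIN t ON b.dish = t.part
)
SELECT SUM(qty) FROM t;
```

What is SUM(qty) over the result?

Base: (Seal, qty=1).
Iteration 1: components of {Seal} -> Cap = 1*3 = 3, Motor = 1*2 = 2.
Iteration 2: components of {Cap,Motor} -> Nut = 3*5 = 15.
Iteration 3: no further components; recursion stops.
SUM(qty) = 1 + 2 + 3 + 15 = 21.

21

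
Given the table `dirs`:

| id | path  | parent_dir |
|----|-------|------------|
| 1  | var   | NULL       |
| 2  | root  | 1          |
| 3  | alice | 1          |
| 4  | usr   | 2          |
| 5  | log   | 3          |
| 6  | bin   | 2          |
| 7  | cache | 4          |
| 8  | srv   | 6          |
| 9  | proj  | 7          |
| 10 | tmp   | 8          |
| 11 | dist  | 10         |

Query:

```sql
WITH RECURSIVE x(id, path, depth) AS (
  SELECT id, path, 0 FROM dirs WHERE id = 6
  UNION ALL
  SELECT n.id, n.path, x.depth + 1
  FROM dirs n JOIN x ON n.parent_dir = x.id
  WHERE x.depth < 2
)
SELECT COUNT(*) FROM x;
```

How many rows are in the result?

Base: id=6 (bin) at depth 0.
Iteration 1: rows with parent_dir in {6} -> srv (id 8, depth 1).
Iteration 2: rows with parent_dir in {8} -> tmp (id 10, depth 2).
Iteration 3: depth < 2 fails for all current rows; recursion stops.
Total rows emitted: 3.

3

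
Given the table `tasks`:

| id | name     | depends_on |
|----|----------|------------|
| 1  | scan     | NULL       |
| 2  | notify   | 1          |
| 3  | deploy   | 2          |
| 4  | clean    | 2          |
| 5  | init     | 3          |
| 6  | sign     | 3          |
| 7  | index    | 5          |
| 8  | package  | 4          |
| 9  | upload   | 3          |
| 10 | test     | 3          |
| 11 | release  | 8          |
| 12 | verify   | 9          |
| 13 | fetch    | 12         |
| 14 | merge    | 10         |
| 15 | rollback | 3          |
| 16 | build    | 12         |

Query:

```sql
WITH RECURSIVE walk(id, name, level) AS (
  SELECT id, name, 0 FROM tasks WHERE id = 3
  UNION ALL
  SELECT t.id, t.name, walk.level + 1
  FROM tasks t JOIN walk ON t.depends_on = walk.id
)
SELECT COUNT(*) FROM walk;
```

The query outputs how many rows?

11

Base: id=3 (deploy) at level 0.
Iteration 1: rows with depends_on in {3} -> init (id 5, level 1), sign (id 6, level 1), upload (id 9, level 1), test (id 10, level 1), rollback (id 15, level 1).
Iteration 2: rows with depends_on in {5,6,9,10,15} -> index (id 7, level 2), verify (id 12, level 2), merge (id 14, level 2).
Iteration 3: rows with depends_on in {7,12,14} -> fetch (id 13, level 3), build (id 16, level 3).
Iteration 4: no rows with depends_on in {13,16}; recursion stops.
Total rows emitted: 11.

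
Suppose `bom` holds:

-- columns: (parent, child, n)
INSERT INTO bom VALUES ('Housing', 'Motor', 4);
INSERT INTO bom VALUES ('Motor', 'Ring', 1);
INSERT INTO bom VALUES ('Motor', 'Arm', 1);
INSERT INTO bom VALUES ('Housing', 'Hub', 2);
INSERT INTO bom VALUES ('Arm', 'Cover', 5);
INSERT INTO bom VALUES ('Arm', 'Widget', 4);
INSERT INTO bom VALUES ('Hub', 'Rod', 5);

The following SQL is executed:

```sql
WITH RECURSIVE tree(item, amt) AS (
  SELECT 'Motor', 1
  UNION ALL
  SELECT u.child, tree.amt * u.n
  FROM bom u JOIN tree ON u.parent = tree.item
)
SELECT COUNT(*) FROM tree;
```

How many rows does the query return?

Base: (Motor, amt=1).
Iteration 1: components of {Motor} -> Arm = 1*1 = 1, Ring = 1*1 = 1.
Iteration 2: components of {Arm,Ring} -> Cover = 1*5 = 5, Widget = 1*4 = 4.
Iteration 3: no further components; recursion stops.
Total rows emitted: 5.

5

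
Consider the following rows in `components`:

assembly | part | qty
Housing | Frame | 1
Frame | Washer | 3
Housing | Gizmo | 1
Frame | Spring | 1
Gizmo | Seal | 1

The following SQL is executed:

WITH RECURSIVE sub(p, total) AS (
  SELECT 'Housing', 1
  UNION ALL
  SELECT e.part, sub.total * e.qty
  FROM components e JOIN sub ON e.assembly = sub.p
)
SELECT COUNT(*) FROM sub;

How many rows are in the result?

6

Base: (Housing, total=1).
Iteration 1: components of {Housing} -> Frame = 1*1 = 1, Gizmo = 1*1 = 1.
Iteration 2: components of {Frame,Gizmo} -> Seal = 1*1 = 1, Spring = 1*1 = 1, Washer = 1*3 = 3.
Iteration 3: no further components; recursion stops.
Total rows emitted: 6.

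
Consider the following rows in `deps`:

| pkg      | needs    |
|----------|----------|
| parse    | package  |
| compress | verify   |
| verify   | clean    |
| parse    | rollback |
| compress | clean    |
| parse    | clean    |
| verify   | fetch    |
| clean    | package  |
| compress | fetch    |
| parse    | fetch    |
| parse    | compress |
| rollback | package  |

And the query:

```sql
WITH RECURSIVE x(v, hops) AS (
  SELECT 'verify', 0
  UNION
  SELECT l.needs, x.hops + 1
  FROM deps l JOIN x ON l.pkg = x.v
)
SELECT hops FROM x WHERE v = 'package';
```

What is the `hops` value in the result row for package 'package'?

2

Base: (verify, hops=0).
Iteration 1: edges from {verify} -> (clean, hops=1), (fetch, hops=1).
Iteration 2: edges from {clean,fetch} -> (package, hops=2).
Iteration 3: no outgoing edges from {package}; recursion stops.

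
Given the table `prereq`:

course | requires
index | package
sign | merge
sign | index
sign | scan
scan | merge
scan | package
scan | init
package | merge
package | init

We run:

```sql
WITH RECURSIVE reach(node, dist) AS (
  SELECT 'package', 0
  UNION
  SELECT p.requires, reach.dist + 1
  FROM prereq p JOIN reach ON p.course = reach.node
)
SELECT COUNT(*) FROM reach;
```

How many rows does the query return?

Base: (package, dist=0).
Iteration 1: edges from {package} -> (init, dist=1), (merge, dist=1).
Iteration 2: no outgoing edges from {init,merge}; recursion stops.
Total rows emitted: 3.

3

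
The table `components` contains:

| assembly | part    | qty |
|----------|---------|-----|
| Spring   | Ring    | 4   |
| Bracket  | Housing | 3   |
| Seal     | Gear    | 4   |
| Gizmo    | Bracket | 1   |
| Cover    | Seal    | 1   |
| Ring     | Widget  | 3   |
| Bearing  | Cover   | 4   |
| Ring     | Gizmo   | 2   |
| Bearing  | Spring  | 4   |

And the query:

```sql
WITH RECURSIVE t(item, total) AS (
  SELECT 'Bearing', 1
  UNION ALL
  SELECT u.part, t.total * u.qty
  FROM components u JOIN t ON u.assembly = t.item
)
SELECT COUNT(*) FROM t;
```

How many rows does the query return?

Base: (Bearing, total=1).
Iteration 1: components of {Bearing} -> Cover = 1*4 = 4, Spring = 1*4 = 4.
Iteration 2: components of {Cover,Spring} -> Ring = 4*4 = 16, Seal = 4*1 = 4.
Iteration 3: components of {Ring,Seal} -> Gear = 4*4 = 16, Gizmo = 16*2 = 32, Widget = 16*3 = 48.
Iteration 4: components of {Gear,Gizmo,Widget} -> Bracket = 32*1 = 32.
Iteration 5: components of {Bracket} -> Housing = 32*3 = 96.
Iteration 6: no further components; recursion stops.
Total rows emitted: 10.

10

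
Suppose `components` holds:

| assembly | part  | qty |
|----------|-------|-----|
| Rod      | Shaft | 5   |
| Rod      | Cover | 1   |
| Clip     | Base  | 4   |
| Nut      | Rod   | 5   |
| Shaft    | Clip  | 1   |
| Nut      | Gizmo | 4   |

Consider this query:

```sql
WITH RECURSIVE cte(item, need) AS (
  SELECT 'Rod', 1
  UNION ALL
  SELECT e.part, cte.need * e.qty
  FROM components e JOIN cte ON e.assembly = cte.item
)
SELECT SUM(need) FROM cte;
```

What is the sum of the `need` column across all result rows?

32

Base: (Rod, need=1).
Iteration 1: components of {Rod} -> Cover = 1*1 = 1, Shaft = 1*5 = 5.
Iteration 2: components of {Cover,Shaft} -> Clip = 5*1 = 5.
Iteration 3: components of {Clip} -> Base = 5*4 = 20.
Iteration 4: no further components; recursion stops.
SUM(need) = 1 + 5 + 1 + 5 + 20 = 32.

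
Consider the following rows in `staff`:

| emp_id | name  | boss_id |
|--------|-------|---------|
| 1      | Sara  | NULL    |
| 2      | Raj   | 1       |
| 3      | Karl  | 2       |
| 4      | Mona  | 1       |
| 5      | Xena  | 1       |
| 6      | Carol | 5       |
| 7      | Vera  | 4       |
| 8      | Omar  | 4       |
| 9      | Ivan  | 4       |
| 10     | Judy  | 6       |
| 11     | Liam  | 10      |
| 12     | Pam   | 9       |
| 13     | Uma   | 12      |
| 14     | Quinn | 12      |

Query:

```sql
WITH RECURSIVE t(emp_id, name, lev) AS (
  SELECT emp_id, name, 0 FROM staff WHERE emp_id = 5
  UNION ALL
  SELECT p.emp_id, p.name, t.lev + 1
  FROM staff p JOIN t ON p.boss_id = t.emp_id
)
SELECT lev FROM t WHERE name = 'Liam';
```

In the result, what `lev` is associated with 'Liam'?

3

Base: emp_id=5 (Xena) at lev 0.
Iteration 1: rows with boss_id in {5} -> Carol (id 6, lev 1).
Iteration 2: rows with boss_id in {6} -> Judy (id 10, lev 2).
Iteration 3: rows with boss_id in {10} -> Liam (id 11, lev 3).
Iteration 4: no rows with boss_id in {11}; recursion stops.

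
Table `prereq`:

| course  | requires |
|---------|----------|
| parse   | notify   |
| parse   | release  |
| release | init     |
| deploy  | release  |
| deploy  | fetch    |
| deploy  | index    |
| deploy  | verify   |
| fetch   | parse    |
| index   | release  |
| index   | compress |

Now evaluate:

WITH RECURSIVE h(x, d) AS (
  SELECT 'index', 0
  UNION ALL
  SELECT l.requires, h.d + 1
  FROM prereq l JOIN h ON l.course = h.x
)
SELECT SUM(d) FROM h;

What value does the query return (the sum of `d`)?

4

Base: (index, d=0).
Iteration 1: edges from {index} -> (compress, d=1), (release, d=1).
Iteration 2: edges from {compress,release} -> (init, d=2).
Iteration 3: no outgoing edges from {init}; recursion stops.
SUM(d) = 0 + 1 + 1 + 2 = 4.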